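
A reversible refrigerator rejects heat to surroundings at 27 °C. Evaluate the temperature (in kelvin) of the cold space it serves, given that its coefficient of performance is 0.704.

T_C ≈ 124.0 K

T_H = 27 °C → 27 + 273.15 = 300.15 K.
COP_R = T_C/(T_H − T_C) ⇒ T_C = T_H·COP_R/(1 + COP_R) = 300.15 × 0.704/(1 + 0.704) = 124.0 K.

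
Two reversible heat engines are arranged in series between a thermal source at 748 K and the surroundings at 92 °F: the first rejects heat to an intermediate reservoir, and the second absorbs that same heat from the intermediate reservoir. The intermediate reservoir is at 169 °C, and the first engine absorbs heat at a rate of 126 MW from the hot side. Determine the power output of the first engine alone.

Ẇ₁ ≈ 51.52 MW

T_C = 92 °F → (92 − 32) × 5/9 = 33.33 °C = 306.48 K.
T_m = 169 °C → 169 + 273.15 = 442.15 K.
First-stage efficiency η₁ = 1 − T_m/T_H = 1 − 442.15/748.00 = 0.4089.
W₁ = η₁·Q_H = 0.4089 × 126 = 51.52 MW.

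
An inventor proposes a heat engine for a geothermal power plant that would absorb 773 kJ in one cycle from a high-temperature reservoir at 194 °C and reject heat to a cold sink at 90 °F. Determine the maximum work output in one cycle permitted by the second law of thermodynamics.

W_max ≈ 268 kJ

T_H = 194 °C → 194 + 273.15 = 467.15 K.
T_C = 90 °F → (90 − 32) × 5/9 = 32.22 °C = 305.37 K.
The second-law ceiling is the Carnot efficiency, η_max = 1 − T_C/T_H = 1 − 305.37/467.15 = 0.3463.
W_max = η_max · Q_H = 0.3463 × 773 = 268 kJ.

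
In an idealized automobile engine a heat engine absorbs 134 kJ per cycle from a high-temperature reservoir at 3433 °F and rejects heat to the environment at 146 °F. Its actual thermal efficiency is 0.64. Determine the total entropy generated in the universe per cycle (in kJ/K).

ΔS_univ ≈ 0.08140 kJ/K

T_H = 3433 °F → (3433 − 32) × 5/9 = 1889.44 °C = 2162.59 K.
T_C = 146 °F → (146 − 32) × 5/9 = 63.33 °C = 336.48 K.
W = η·Q_H = 0.64 × 134 = 85.76 kJ, so Q_C = Q_H − W = 48.24 kJ.
Reservoir entropy changes: ΔS_H = −Q_H/T_H = −134/2162.59 = -0.06196 kJ/K and ΔS_C = +Q_C/T_C = 48.24/336.48 = 0.1434 kJ/K.
ΔS_univ = −Q_H/T_H + Q_C/T_C = 0.08140 kJ/K (> 0, since η = 0.64 < η_Carnot = 0.844).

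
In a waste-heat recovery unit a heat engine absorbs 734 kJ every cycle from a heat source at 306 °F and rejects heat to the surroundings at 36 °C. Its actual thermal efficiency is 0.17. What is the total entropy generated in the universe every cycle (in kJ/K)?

ΔS_univ ≈ 0.2451 kJ/K

T_H = 306 °F → (306 − 32) × 5/9 = 152.22 °C = 425.37 K.
T_C = 36 °C → 36 + 273.15 = 309.15 K.
W = η·Q_H = 0.17 × 734 = 124.8 kJ, so Q_C = Q_H − W = 609.2 kJ.
Reservoir entropy changes: ΔS_H = −Q_H/T_H = −734/425.37 = -1.726 kJ/K and ΔS_C = +Q_C/T_C = 609.2/309.15 = 1.971 kJ/K.
ΔS_univ = −Q_H/T_H + Q_C/T_C = 0.2451 kJ/K (> 0, since η = 0.17 < η_Carnot = 0.273).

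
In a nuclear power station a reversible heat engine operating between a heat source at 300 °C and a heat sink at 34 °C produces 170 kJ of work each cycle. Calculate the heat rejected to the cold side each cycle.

T_H = 300 °C → 300 + 273.15 = 573.15 K.
T_C = 34 °C → 34 + 273.15 = 307.15 K.
Carnot efficiency: η = 1 − T_C/T_H = 1 − 307.15/573.15 = 0.4641.
Since Q_C/Q_H = T_C/T_H and Q_H = W/η, Q_C = W·T_C/(T_H − T_C) = 170 × 307.15/266.00 = 196.3 kJ.

Q_C ≈ 196.3 kJ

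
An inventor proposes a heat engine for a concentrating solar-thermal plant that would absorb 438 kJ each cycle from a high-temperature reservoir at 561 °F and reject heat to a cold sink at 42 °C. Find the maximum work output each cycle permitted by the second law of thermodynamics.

W_max ≈ 194.6 kJ

T_H = 561 °F → (561 − 32) × 5/9 = 293.89 °C = 567.04 K.
T_C = 42 °C → 42 + 273.15 = 315.15 K.
No engine can exceed the Carnot limit: η_max = 1 − T_C/T_H = 1 − 315.15/567.04 = 0.4442.
W_max = η_max · Q_H = 0.4442 × 438 = 194.6 kJ.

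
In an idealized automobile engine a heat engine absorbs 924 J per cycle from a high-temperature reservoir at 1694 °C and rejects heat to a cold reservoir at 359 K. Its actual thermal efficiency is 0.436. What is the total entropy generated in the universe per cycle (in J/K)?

ΔS_univ ≈ 0.982 J/K

T_H = 1694 °C → 1694 + 273.15 = 1967.15 K.
W = η·Q_H = 0.436 × 924 = 402.9 J, so Q_C = Q_H − W = 521.1 J.
Reservoir entropy changes: ΔS_H = −Q_H/T_H = −924/1967.15 = -0.4697 J/K and ΔS_C = +Q_C/T_C = 521.1/359.00 = 1.452 J/K.
ΔS_univ = −Q_H/T_H + Q_C/T_C = 0.982 J/K (> 0, since η = 0.436 < η_Carnot = 0.818).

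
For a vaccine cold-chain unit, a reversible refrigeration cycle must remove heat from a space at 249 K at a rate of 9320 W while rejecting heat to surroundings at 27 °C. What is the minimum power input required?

T_H = 27 °C → 27 + 273.15 = 300.15 K.
For a reversible refrigerator, COP_R = T_C/(T_H − T_C) = 249.00/51.15 = 4.8680.
W = Q_C/COP_R = 9320/4.8680 = 1915 W.

Ẇ_in ≈ 1915 W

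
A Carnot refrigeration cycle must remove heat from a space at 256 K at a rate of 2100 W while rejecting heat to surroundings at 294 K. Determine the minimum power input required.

Ẇ_in ≈ 311.7 W

Carnot COP: COP_R = T_C/(T_H − T_C) = 256.00/38.00 = 6.7368.
W = Q_C/COP_R = 2100/6.7368 = 311.7 W.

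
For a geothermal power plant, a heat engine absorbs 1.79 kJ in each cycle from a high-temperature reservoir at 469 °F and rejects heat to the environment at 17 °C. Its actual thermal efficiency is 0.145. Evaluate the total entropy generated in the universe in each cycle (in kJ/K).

T_H = 469 °F → (469 − 32) × 5/9 = 242.78 °C = 515.93 K.
T_C = 17 °C → 17 + 273.15 = 290.15 K.
W = η·Q_H = 0.145 × 1.79 = 0.2596 kJ, so Q_C = Q_H − W = 1.530 kJ.
Entropy balance on the reservoirs: −Q_H/T_H = -0.003469 kJ/K, +Q_C/T_C = 0.005275 kJ/K.
ΔS_univ = −Q_H/T_H + Q_C/T_C = 0.001805 kJ/K (> 0, since η = 0.145 < η_Carnot = 0.438).

ΔS_univ ≈ 0.001805 kJ/K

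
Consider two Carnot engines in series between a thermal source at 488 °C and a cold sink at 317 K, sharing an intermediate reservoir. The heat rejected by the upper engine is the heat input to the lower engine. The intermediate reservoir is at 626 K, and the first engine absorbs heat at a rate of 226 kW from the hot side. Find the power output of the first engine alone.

T_H = 488 °C → 488 + 273.15 = 761.15 K.
First-stage efficiency η₁ = 1 − T_m/T_H = 1 − 626.00/761.15 = 0.1776.
W₁ = η₁·Q_H = 0.1776 × 226 = 40.1 kW.

Ẇ₁ ≈ 40.1 kW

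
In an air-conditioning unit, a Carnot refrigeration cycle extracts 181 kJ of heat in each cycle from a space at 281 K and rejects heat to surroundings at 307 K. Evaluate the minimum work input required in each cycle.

Carnot COP: COP_R = T_C/(T_H − T_C) = 281.00/26.00 = 10.8077.
W = Q_C/COP_R = 181/10.8077 = 16.7 kJ.

W_in ≈ 16.7 kJ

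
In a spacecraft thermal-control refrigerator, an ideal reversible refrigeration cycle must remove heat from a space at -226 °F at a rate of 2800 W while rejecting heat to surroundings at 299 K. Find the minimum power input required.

T_C = -226 °F → (-226 − 32) × 5/9 = -143.33 °C = 129.82 K.
For a reversible refrigerator, COP_R = T_C/(T_H − T_C) = 129.82/169.18 = 0.7673.
W = Q_C/COP_R = 2800/0.7673 = 3649 W.

Ẇ_in ≈ 3649 W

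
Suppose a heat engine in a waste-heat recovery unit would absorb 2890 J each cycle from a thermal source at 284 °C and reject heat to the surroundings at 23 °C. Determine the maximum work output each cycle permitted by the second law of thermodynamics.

T_H = 284 °C → 284 + 273.15 = 557.15 K.
T_C = 23 °C → 23 + 273.15 = 296.15 K.
The upper bound on efficiency is η_max = 1 − T_C/T_H = 1 − 296.15/557.15 = 0.4685.
W_max = η_max · Q_H = 0.4685 × 2890 = 1354 J.

W_max ≈ 1354 J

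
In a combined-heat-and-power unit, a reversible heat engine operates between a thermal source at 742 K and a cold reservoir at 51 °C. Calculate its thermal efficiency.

η ≈ 0.563

T_C = 51 °C → 51 + 273.15 = 324.15 K.
For a reversible engine, η = 1 − T_C/T_H = 1 − 324.15/742.00 = 0.563.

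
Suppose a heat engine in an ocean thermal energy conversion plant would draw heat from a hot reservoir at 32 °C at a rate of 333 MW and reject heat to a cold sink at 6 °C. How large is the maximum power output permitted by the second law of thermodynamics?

Ẇ_max ≈ 28.37 MW

T_H = 32 °C → 32 + 273.15 = 305.15 K.
T_C = 6 °C → 6 + 273.15 = 279.15 K.
By the Carnot theorem, η_max = 1 − T_C/T_H = 1 − 279.15/305.15 = 0.0852.
W_max = η_max · Q_H = 0.0852 × 333 = 28.37 MW.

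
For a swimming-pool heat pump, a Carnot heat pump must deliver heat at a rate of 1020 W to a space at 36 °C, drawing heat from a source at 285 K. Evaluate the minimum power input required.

Ẇ_in ≈ 79.68 W

T_H = 36 °C → 36 + 273.15 = 309.15 K.
COP_HP = T_H/(T_H − T_C) = 309.15/24.15 = 12.8012.
W = Q_H/COP_HP = 1020/12.8012 = 79.68 W.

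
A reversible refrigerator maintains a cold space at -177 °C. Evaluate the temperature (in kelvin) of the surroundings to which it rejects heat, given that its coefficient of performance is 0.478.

T_C = -177 °C → -177 + 273.15 = 96.15 K.
COP_R = T_C/(T_H − T_C) ⇒ T_H = T_C·(1 + 1/COP_R) = 96.15 × (1 + 1/0.478) = 297.3 K.

T_H ≈ 297.3 K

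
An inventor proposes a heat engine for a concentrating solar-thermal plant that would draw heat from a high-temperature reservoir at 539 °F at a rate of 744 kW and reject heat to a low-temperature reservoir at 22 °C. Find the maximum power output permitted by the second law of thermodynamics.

Ẇ_max ≈ 348 kW

T_H = 539 °F → (539 − 32) × 5/9 = 281.67 °C = 554.82 K.
T_C = 22 °C → 22 + 273.15 = 295.15 K.
The upper bound on efficiency is η_max = 1 − T_C/T_H = 1 − 295.15/554.82 = 0.4680.
W_max = η_max · Q_H = 0.4680 × 744 = 348 kW.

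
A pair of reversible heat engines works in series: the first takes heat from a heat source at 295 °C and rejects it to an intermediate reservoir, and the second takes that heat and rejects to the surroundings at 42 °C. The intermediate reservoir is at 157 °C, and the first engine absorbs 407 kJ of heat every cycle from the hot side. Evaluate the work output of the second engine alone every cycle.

T_H = 295 °C → 295 + 273.15 = 568.15 K.
T_C = 42 °C → 42 + 273.15 = 315.15 K.
T_m = 157 °C → 157 + 273.15 = 430.15 K.
Heat entering the second stage: Q_m = Q_H·(T_m/T_H) = 407 × 430.15/568.15 = 308 kJ.
Second-stage efficiency η₂ = 1 − T_C/T_m = 1 − 315.15/430.15 = 0.2673, so W₂ = η₂·Q_m = 82.4 kJ.

W₂ ≈ 82.4 kJ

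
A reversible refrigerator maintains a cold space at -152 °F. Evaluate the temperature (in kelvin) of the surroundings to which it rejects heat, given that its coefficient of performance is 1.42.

T_C = -152 °F → (-152 − 32) × 5/9 = -102.22 °C = 170.93 K.
COP_R = T_C/(T_H − T_C) ⇒ T_H = T_C·(1 + 1/COP_R) = 170.93 × (1 + 1/1.42) = 291.3 K.

T_H ≈ 291.3 K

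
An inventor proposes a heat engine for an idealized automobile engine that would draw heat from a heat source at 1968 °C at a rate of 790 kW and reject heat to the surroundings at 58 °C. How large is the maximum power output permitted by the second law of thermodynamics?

Ẇ_max ≈ 673 kW

T_H = 1968 °C → 1968 + 273.15 = 2241.15 K.
T_C = 58 °C → 58 + 273.15 = 331.15 K.
No engine can exceed the Carnot limit: η_max = 1 − T_C/T_H = 1 − 331.15/2241.15 = 0.8522.
W_max = η_max · Q_H = 0.8522 × 790 = 673 kW.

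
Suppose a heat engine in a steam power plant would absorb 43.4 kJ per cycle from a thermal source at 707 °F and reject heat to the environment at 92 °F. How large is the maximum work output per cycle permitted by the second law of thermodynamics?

W_max ≈ 22.9 kJ

T_H = 707 °F → (707 − 32) × 5/9 = 375.00 °C = 648.15 K.
T_C = 92 °F → (92 − 32) × 5/9 = 33.33 °C = 306.48 K.
The second-law ceiling is the Carnot efficiency, η_max = 1 − T_C/T_H = 1 − 306.48/648.15 = 0.5271.
W_max = η_max · Q_H = 0.5271 × 43.4 = 22.9 kJ.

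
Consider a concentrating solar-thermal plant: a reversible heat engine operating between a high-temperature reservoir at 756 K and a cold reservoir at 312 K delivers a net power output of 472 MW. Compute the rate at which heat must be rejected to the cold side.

Carnot efficiency: η = 1 − T_C/T_H = 1 − 312.00/756.00 = 0.5873.
Since Q_C/Q_H = T_C/T_H and Q_H = W/η, Q_C = W·T_C/(T_H − T_C) = 472 × 312.00/444.00 = 332 MW.

Q̇_C ≈ 332 MW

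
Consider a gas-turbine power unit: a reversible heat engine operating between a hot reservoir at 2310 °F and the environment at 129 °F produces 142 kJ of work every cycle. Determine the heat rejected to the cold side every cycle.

Q_C ≈ 38.33 kJ

T_H = 2310 °F → (2310 − 32) × 5/9 = 1265.56 °C = 1538.71 K.
T_C = 129 °F → (129 − 32) × 5/9 = 53.89 °C = 327.04 K.
Carnot efficiency: η = 1 − T_C/T_H = 1 − 327.04/1538.71 = 0.7875.
Since Q_C/Q_H = T_C/T_H and Q_H = W/η, Q_C = W·T_C/(T_H − T_C) = 142 × 327.04/1211.67 = 38.33 kJ.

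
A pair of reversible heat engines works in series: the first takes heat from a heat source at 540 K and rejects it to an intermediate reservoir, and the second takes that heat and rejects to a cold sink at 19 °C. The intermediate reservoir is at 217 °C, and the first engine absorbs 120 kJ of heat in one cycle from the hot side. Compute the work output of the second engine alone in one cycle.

W₂ ≈ 44.0 kJ

T_C = 19 °C → 19 + 273.15 = 292.15 K.
T_m = 217 °C → 217 + 273.15 = 490.15 K.
Heat entering the second stage: Q_m = Q_H·(T_m/T_H) = 120 × 490.15/540.00 = 109 kJ.
Second-stage efficiency η₂ = 1 − T_C/T_m = 1 − 292.15/490.15 = 0.4040, so W₂ = η₂·Q_m = 44.0 kJ.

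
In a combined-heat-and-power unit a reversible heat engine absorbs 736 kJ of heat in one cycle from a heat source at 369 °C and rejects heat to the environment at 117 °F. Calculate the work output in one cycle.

W ≈ 369 kJ

T_H = 369 °C → 369 + 273.15 = 642.15 K.
T_C = 117 °F → (117 − 32) × 5/9 = 47.22 °C = 320.37 K.
η_rev = 1 − T_C/T_H = 1 − 320.37/642.15 = 0.5011.
W = η·Q_H = 0.5011 × 736 = 369 kJ.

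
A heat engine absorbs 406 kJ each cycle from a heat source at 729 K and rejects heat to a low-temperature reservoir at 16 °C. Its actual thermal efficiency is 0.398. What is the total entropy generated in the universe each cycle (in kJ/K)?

T_C = 16 °C → 16 + 273.15 = 289.15 K.
W = η·Q_H = 0.398 × 406 = 161.6 kJ, so Q_C = Q_H − W = 244.4 kJ.
The hot reservoir loses entropy Q_H/T_H = 406/729.00 = 0.5569 kJ/K; the cold reservoir gains Q_C/T_C = 244.4/289.15 = 0.8453 kJ/K.
ΔS_univ = −Q_H/T_H + Q_C/T_C = 0.288 kJ/K (> 0, since η = 0.398 < η_Carnot = 0.603).

ΔS_univ ≈ 0.288 kJ/K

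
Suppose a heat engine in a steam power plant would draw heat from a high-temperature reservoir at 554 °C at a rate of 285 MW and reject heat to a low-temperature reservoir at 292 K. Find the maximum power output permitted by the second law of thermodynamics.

T_H = 554 °C → 554 + 273.15 = 827.15 K.
No engine can exceed the Carnot limit: η_max = 1 − T_C/T_H = 1 − 292.00/827.15 = 0.6470.
W_max = η_max · Q_H = 0.6470 × 285 = 184 MW.

Ẇ_max ≈ 184 MW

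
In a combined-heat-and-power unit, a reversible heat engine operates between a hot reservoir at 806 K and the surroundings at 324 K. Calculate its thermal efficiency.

Carnot efficiency: η = 1 − T_C/T_H = 1 − 324.00/806.00 = 0.5980.

η ≈ 0.5980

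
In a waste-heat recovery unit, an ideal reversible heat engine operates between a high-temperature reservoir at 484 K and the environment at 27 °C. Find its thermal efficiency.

T_C = 27 °C → 27 + 273.15 = 300.15 K.
Carnot efficiency: η = 1 − T_C/T_H = 1 − 300.15/484.00 = 0.3799.

η ≈ 0.3799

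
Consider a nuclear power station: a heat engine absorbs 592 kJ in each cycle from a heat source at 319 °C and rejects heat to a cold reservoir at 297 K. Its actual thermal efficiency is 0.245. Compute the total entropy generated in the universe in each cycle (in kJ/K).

T_H = 319 °C → 319 + 273.15 = 592.15 K.
W = η·Q_H = 0.245 × 592 = 145.0 kJ, so Q_C = Q_H − W = 447.0 kJ.
Entropy balance on the reservoirs: −Q_H/T_H = -0.9997 kJ/K, +Q_C/T_C = 1.505 kJ/K.
ΔS_univ = −Q_H/T_H + Q_C/T_C = 0.505 kJ/K (> 0, since η = 0.245 < η_Carnot = 0.498).

ΔS_univ ≈ 0.505 kJ/K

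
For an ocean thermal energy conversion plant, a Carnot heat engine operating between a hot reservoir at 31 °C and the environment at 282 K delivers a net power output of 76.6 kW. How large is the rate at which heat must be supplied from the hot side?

Q̇_H ≈ 1050 kW

T_H = 31 °C → 31 + 273.15 = 304.15 K.
Since the cycle is reversible, η = 1 − T_C/T_H = 1 − 282.00/304.15 = 0.0728.
Q_H = W/η = 76.6/0.0728 = 1050 kW.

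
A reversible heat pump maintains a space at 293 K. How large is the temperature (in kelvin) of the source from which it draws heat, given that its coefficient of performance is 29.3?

COP_HP = T_H/(T_H − T_C) ⇒ T_C = T_H·(COP_HP − 1)/COP_HP = 293.00 × (29.3 − 1)/29.3 = 283 K.

T_C ≈ 283 K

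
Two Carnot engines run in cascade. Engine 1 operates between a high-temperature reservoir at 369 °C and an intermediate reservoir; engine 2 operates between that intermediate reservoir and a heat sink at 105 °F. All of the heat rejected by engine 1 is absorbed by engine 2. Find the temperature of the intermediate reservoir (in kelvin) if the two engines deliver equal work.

T_H = 369 °C → 369 + 273.15 = 642.15 K.
T_C = 105 °F → (105 − 32) × 5/9 = 40.56 °C = 313.71 K.
For reversible stages Q_m = Q_H·(T_m/T_H). Setting W₁ = Q_H(1 − T_m/T_H) equal to W₂ = Q_m(1 − T_C/T_m) = Q_H·(T_m − T_C)/T_H gives T_H − T_m = T_m − T_C, so T_m = (T_H + T_C)/2 = (642.15 + 313.71)/2 = 477.9 K.

T_m ≈ 477.9 K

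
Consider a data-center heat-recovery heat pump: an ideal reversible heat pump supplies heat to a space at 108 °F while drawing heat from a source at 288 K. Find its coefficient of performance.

T_H = 108 °F → (108 − 32) × 5/9 = 42.22 °C = 315.37 K.
For a reversible heat pump, COP_HP = T_H/(T_H − T_C) = 315.37/(315.37 − 288.00) = 11.52.

COP_HP ≈ 11.52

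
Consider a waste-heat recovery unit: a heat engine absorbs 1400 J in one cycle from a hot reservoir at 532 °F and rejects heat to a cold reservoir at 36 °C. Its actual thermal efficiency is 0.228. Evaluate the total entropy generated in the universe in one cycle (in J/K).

T_H = 532 °F → (532 − 32) × 5/9 = 277.78 °C = 550.93 K.
T_C = 36 °C → 36 + 273.15 = 309.15 K.
W = η·Q_H = 0.228 × 1400 = 319.2 J, so Q_C = Q_H − W = 1081 J.
The hot reservoir loses entropy Q_H/T_H = 1400/550.93 = 2.541 J/K; the cold reservoir gains Q_C/T_C = 1081/309.15 = 3.496 J/K.
ΔS_univ = −Q_H/T_H + Q_C/T_C = 0.955 J/K (> 0, since η = 0.228 < η_Carnot = 0.439).

ΔS_univ ≈ 0.955 J/K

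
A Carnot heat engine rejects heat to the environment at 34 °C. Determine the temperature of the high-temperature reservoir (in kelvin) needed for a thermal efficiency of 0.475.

T_H ≈ 585 K

T_C = 34 °C → 34 + 273.15 = 307.15 K.
From η = 1 − T_C/T_H, solving for T_H gives T_H = T_C/(1 − η) = 307.15/(1 − 0.475) = 585 K.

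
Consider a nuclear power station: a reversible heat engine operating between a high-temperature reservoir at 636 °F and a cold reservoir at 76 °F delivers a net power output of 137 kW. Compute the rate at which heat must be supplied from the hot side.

T_H = 636 °F → (636 − 32) × 5/9 = 335.56 °C = 608.71 K.
T_C = 76 °F → (76 − 32) × 5/9 = 24.44 °C = 297.59 K.
Carnot efficiency: η = 1 − T_C/T_H = 1 − 297.59/608.71 = 0.5111.
Q_H = W/η = 137/0.5111 = 268.0 kW.

Q̇_H ≈ 268.0 kW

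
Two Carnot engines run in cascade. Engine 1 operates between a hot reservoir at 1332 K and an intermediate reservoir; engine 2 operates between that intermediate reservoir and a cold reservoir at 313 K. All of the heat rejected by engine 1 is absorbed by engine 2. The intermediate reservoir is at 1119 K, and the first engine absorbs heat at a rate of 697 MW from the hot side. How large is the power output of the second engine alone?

Heat entering the second stage: Q_m = Q_H·(T_m/T_H) = 697 × 1119.00/1332.00 = 586 MW.
Second-stage efficiency η₂ = 1 − T_C/T_m = 1 − 313.00/1119.00 = 0.7203, so W₂ = η₂·Q_m = 422 MW.

Ẇ₂ ≈ 422 MW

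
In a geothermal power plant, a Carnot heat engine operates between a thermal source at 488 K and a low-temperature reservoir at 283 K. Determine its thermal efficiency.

η ≈ 0.420

η_rev = 1 − T_C/T_H = 1 − 283.00/488.00 = 0.420.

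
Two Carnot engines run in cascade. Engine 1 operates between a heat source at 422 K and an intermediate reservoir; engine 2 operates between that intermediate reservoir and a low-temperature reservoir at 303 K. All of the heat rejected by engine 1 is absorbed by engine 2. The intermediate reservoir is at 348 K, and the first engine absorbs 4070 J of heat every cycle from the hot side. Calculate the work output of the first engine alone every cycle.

First-stage efficiency η₁ = 1 − T_m/T_H = 1 − 348.00/422.00 = 0.1754.
W₁ = η₁·Q_H = 0.1754 × 4070 = 714 J.

W₁ ≈ 714 J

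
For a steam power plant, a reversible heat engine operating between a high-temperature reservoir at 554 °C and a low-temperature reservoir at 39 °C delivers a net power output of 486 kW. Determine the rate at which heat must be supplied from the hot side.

Q̇_H ≈ 781 kW

T_H = 554 °C → 554 + 273.15 = 827.15 K.
T_C = 39 °C → 39 + 273.15 = 312.15 K.
Carnot efficiency: η = 1 − T_C/T_H = 1 − 312.15/827.15 = 0.6226.
Q_H = W/η = 486/0.6226 = 781 kW.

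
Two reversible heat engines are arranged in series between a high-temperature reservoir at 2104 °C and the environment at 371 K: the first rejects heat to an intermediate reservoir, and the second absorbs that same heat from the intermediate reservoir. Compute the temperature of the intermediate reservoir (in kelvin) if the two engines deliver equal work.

T_H = 2104 °C → 2104 + 273.15 = 2377.15 K.
For reversible stages Q_m = Q_H·(T_m/T_H). Setting W₁ = Q_H(1 − T_m/T_H) equal to W₂ = Q_m(1 − T_C/T_m) = Q_H·(T_m − T_C)/T_H gives T_H − T_m = T_m − T_C, so T_m = (T_H + T_C)/2 = (2377.15 + 371.00)/2 = 1374 K.

T_m ≈ 1374 K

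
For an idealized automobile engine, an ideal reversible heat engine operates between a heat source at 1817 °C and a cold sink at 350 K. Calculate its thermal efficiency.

η ≈ 0.833

T_H = 1817 °C → 1817 + 273.15 = 2090.15 K.
η_rev = 1 − T_C/T_H = 1 − 350.00/2090.15 = 0.833.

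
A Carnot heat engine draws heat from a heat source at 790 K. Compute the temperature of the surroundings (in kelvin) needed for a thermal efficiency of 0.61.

T_C ≈ 308 K

From η = 1 − T_C/T_H, T_C = T_H·(1 − η) = 790.00 × (1 − 0.61) = 308 K.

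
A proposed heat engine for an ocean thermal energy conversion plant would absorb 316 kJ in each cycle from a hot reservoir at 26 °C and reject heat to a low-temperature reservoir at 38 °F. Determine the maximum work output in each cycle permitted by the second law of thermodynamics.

W_max ≈ 23.9 kJ

T_H = 26 °C → 26 + 273.15 = 299.15 K.
T_C = 38 °F → (38 − 32) × 5/9 = 3.33 °C = 276.48 K.
The second-law ceiling is the Carnot efficiency, η_max = 1 − T_C/T_H = 1 − 276.48/299.15 = 0.0758.
W_max = η_max · Q_H = 0.0758 × 316 = 23.9 kJ.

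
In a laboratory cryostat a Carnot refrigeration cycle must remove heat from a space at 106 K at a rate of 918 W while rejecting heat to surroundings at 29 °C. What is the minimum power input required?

T_H = 29 °C → 29 + 273.15 = 302.15 K.
The reversible coefficient of performance is COP_R = T_C/(T_H − T_C) = 106.00/196.15 = 0.5404.
W = Q_C/COP_R = 918/0.5404 = 1700 W.

Ẇ_in ≈ 1700 W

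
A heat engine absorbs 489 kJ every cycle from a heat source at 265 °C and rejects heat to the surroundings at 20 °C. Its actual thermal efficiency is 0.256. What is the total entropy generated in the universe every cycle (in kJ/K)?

ΔS_univ ≈ 0.3324 kJ/K

T_H = 265 °C → 265 + 273.15 = 538.15 K.
T_C = 20 °C → 20 + 273.15 = 293.15 K.
W = η·Q_H = 0.256 × 489 = 125.2 kJ, so Q_C = Q_H − W = 363.8 kJ.
The hot reservoir loses entropy Q_H/T_H = 489/538.15 = 0.9087 kJ/K; the cold reservoir gains Q_C/T_C = 363.8/293.15 = 1.241 kJ/K.
ΔS_univ = −Q_H/T_H + Q_C/T_C = 0.3324 kJ/K (> 0, since η = 0.256 < η_Carnot = 0.455).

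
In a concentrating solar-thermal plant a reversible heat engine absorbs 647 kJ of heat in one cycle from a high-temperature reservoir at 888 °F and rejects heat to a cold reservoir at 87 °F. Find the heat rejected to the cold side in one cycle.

Q_C ≈ 262 kJ

T_H = 888 °F → (888 − 32) × 5/9 = 475.56 °C = 748.71 K.
T_C = 87 °F → (87 − 32) × 5/9 = 30.56 °C = 303.71 K.
The Carnot efficiency is η = 1 − T_C/T_H = 1 − 303.71/748.71 = 0.5944.
For a reversible cycle Q_C/Q_H = T_C/T_H, so Q_C = 647 × 303.71/748.71 = 262 kJ.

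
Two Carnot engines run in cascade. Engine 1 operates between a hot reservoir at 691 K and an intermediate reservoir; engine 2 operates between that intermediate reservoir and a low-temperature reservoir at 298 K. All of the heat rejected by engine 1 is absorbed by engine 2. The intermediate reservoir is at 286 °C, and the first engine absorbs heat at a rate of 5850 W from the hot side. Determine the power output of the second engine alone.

Ẇ₂ ≈ 2210 W

T_m = 286 °C → 286 + 273.15 = 559.15 K.
Heat entering the second stage: Q_m = Q_H·(T_m/T_H) = 5850 × 559.15/691.00 = 4730 W.
Second-stage efficiency η₂ = 1 − T_C/T_m = 1 − 298.00/559.15 = 0.4670, so W₂ = η₂·Q_m = 2210 W.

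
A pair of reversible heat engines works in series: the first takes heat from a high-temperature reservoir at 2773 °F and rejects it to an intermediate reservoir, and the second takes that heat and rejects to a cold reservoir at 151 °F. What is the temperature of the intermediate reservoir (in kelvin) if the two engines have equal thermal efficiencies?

T_m ≈ 781 K

T_H = 2773 °F → (2773 − 32) × 5/9 = 1522.78 °C = 1795.93 K.
T_C = 151 °F → (151 − 32) × 5/9 = 66.11 °C = 339.26 K.
Equal efficiencies require 1 − T_m/T_H = 1 − T_C/T_m, i.e. T_m/T_H = T_C/T_m, so T_m = √(T_H·T_C) = √(1795.93 × 339.26) = 781 K.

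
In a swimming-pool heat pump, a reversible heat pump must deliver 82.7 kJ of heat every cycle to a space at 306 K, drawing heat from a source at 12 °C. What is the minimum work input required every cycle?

W_in ≈ 5.63 kJ

T_C = 12 °C → 12 + 273.15 = 285.15 K.
COP_HP = T_H/(T_H − T_C) = 306.00/20.85 = 14.6763.
W = Q_H/COP_HP = 82.7/14.6763 = 5.63 kJ.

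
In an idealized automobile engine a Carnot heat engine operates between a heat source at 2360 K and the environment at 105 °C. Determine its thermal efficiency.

T_C = 105 °C → 105 + 273.15 = 378.15 K.
Carnot efficiency: η = 1 − T_C/T_H = 1 − 378.15/2360.00 = 0.8398.

η ≈ 0.8398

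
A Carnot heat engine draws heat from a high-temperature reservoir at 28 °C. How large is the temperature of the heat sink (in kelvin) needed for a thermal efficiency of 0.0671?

T_C ≈ 280.9 K

T_H = 28 °C → 28 + 273.15 = 301.15 K.
From η = 1 − T_C/T_H, T_C = T_H·(1 − η) = 301.15 × (1 − 0.0671) = 280.9 K.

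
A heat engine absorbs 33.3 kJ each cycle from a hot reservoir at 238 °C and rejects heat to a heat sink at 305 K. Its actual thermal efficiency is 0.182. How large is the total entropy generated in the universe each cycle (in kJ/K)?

ΔS_univ ≈ 0.0242 kJ/K

T_H = 238 °C → 238 + 273.15 = 511.15 K.
W = η·Q_H = 0.182 × 33.3 = 6.061 kJ, so Q_C = Q_H − W = 27.24 kJ.
Entropy balance on the reservoirs: −Q_H/T_H = -0.06515 kJ/K, +Q_C/T_C = 0.08931 kJ/K.
ΔS_univ = −Q_H/T_H + Q_C/T_C = 0.0242 kJ/K (> 0, since η = 0.182 < η_Carnot = 0.403).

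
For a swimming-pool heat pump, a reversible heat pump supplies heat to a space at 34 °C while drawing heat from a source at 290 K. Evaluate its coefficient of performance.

T_H = 34 °C → 34 + 273.15 = 307.15 K.
COP_HP = T_H/(T_H − T_C) = 307.15/(307.15 − 290.00) = 17.9.

COP_HP ≈ 17.9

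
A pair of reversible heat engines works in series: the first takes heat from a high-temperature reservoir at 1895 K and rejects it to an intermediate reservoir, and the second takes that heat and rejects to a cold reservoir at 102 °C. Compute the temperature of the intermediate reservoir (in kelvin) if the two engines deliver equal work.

T_C = 102 °C → 102 + 273.15 = 375.15 K.
For reversible stages Q_m = Q_H·(T_m/T_H). Setting W₁ = Q_H(1 − T_m/T_H) equal to W₂ = Q_m(1 − T_C/T_m) = Q_H·(T_m − T_C)/T_H gives T_H − T_m = T_m − T_C, so T_m = (T_H + T_C)/2 = (1895.00 + 375.15)/2 = 1135 K.

T_m ≈ 1135 K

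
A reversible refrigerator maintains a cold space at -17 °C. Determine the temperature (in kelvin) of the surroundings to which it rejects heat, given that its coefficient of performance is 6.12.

T_H ≈ 298.0 K

T_C = -17 °C → -17 + 273.15 = 256.15 K.
COP_R = T_C/(T_H − T_C) ⇒ T_H = T_C·(1 + 1/COP_R) = 256.15 × (1 + 1/6.12) = 298.0 K.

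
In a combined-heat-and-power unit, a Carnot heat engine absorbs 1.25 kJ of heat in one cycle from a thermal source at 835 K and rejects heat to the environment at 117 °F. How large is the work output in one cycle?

W ≈ 0.7704 kJ

T_C = 117 °F → (117 − 32) × 5/9 = 47.22 °C = 320.37 K.
η_rev = 1 − T_C/T_H = 1 − 320.37/835.00 = 0.6163.
W = η·Q_H = 0.6163 × 1.25 = 0.7704 kJ.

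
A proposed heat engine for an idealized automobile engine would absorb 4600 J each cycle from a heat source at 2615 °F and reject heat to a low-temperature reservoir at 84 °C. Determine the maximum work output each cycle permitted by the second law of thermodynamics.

T_H = 2615 °F → (2615 − 32) × 5/9 = 1435.00 °C = 1708.15 K.
T_C = 84 °C → 84 + 273.15 = 357.15 K.
No engine can exceed the Carnot limit: η_max = 1 − T_C/T_H = 1 − 357.15/1708.15 = 0.7909.
W_max = η_max · Q_H = 0.7909 × 4600 = 3640 J.

W_max ≈ 3640 J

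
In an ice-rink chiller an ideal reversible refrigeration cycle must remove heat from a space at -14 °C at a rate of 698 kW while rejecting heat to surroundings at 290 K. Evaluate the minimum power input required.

T_C = -14 °C → -14 + 273.15 = 259.15 K.
For a reversible refrigerator, COP_R = T_C/(T_H − T_C) = 259.15/30.85 = 8.4003.
W = Q_C/COP_R = 698/8.4003 = 83.1 kW.

Ẇ_in ≈ 83.1 kW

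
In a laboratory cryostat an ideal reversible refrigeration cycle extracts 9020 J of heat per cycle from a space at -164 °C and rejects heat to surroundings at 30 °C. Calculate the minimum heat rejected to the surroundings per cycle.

Q_H ≈ 25100 J

T_H = 30 °C → 30 + 273.15 = 303.15 K.
T_C = -164 °C → -164 + 273.15 = 109.15 K.
For a reversible cycle Q_H/Q_C = T_H/T_C, so Q_H = Q_C·T_H/T_C = 9020 × 303.15/109.15 = 25100 J.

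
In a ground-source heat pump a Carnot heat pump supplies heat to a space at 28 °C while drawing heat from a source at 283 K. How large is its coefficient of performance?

COP_HP ≈ 16.6

T_H = 28 °C → 28 + 273.15 = 301.15 K.
The Carnot heat-pump COP is COP_HP = T_H/(T_H − T_C) = 301.15/(301.15 − 283.00) = 16.6.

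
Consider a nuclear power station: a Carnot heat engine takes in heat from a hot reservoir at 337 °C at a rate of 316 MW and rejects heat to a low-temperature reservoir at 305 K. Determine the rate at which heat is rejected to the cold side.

Q̇_C ≈ 158.0 MW

T_H = 337 °C → 337 + 273.15 = 610.15 K.
Carnot efficiency: η = 1 − T_C/T_H = 1 − 305.00/610.15 = 0.5001.
For a reversible cycle Q_C/Q_H = T_C/T_H, so Q_C = 316 × 305.00/610.15 = 158.0 MW.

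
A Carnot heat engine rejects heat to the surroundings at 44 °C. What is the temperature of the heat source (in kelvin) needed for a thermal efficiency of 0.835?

T_H ≈ 1920 K

T_C = 44 °C → 44 + 273.15 = 317.15 K.
From η = 1 − T_C/T_H, solving for T_H gives T_H = T_C/(1 − η) = 317.15/(1 − 0.835) = 1920 K.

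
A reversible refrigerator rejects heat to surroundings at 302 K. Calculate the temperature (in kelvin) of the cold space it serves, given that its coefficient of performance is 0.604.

COP_R = T_C/(T_H − T_C) ⇒ T_C = T_H·COP_R/(1 + COP_R) = 302.00 × 0.604/(1 + 0.604) = 113.7 K.

T_C ≈ 113.7 K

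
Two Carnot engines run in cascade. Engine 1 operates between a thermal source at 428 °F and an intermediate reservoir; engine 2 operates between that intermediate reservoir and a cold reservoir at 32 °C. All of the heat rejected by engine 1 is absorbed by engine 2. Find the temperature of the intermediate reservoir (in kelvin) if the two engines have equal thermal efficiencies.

T_H = 428 °F → (428 − 32) × 5/9 = 220.00 °C = 493.15 K.
T_C = 32 °C → 32 + 273.15 = 305.15 K.
Equal efficiencies require 1 − T_m/T_H = 1 − T_C/T_m, i.e. T_m/T_H = T_C/T_m, so T_m = √(T_H·T_C) = √(493.15 × 305.15) = 388 K.

T_m ≈ 388 K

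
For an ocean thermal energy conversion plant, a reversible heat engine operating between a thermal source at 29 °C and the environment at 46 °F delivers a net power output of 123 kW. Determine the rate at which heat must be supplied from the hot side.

Q̇_H ≈ 1750 kW

T_H = 29 °C → 29 + 273.15 = 302.15 K.
T_C = 46 °F → (46 − 32) × 5/9 = 7.78 °C = 280.93 K.
η_rev = 1 − T_C/T_H = 1 − 280.93/302.15 = 0.0702.
Q_H = W/η = 123/0.0702 = 1750 kW.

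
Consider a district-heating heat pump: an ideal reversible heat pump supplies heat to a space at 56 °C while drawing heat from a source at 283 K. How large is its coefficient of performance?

T_H = 56 °C → 56 + 273.15 = 329.15 K.
COP_HP = T_H/(T_H − T_C) = 329.15/(329.15 − 283.00) = 7.13.

COP_HP ≈ 7.13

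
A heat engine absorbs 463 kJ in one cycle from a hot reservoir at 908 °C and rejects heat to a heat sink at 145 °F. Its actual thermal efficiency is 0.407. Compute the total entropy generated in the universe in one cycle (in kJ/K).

ΔS_univ ≈ 0.4253 kJ/K

T_H = 908 °C → 908 + 273.15 = 1181.15 K.
T_C = 145 °F → (145 − 32) × 5/9 = 62.78 °C = 335.93 K.
W = η·Q_H = 0.407 × 463 = 188.4 kJ, so Q_C = Q_H − W = 274.6 kJ.
Entropy balance on the reservoirs: −Q_H/T_H = -0.3920 kJ/K, +Q_C/T_C = 0.8173 kJ/K.
ΔS_univ = −Q_H/T_H + Q_C/T_C = 0.4253 kJ/K (> 0, since η = 0.407 < η_Carnot = 0.716).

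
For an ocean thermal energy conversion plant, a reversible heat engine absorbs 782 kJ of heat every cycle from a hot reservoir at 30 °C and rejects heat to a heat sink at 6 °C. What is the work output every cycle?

T_H = 30 °C → 30 + 273.15 = 303.15 K.
T_C = 6 °C → 6 + 273.15 = 279.15 K.
η_rev = 1 − T_C/T_H = 1 − 279.15/303.15 = 0.0792.
W = η·Q_H = 0.0792 × 782 = 61.9 kJ.

W ≈ 61.9 kJ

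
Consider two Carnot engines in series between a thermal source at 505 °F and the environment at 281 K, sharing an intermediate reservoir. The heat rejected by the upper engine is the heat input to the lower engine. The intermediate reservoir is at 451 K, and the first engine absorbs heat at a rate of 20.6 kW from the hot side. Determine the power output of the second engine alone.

T_H = 505 °F → (505 − 32) × 5/9 = 262.78 °C = 535.93 K.
Heat entering the second stage: Q_m = Q_H·(T_m/T_H) = 20.6 × 451.00/535.93 = 17.34 kW.
Second-stage efficiency η₂ = 1 − T_C/T_m = 1 − 281.00/451.00 = 0.3769, so W₂ = η₂·Q_m = 6.534 kW.

Ẇ₂ ≈ 6.534 kW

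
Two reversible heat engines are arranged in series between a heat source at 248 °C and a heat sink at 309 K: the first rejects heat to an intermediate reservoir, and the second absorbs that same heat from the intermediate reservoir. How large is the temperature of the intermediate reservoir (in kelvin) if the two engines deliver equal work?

T_m ≈ 415 K

T_H = 248 °C → 248 + 273.15 = 521.15 K.
For reversible stages Q_m = Q_H·(T_m/T_H). Setting W₁ = Q_H(1 − T_m/T_H) equal to W₂ = Q_m(1 − T_C/T_m) = Q_H·(T_m − T_C)/T_H gives T_H − T_m = T_m − T_C, so T_m = (T_H + T_C)/2 = (521.15 + 309.00)/2 = 415 K.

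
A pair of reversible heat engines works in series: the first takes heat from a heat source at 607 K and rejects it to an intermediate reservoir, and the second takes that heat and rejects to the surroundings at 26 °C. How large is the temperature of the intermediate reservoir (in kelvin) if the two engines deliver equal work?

T_m ≈ 453 K

T_C = 26 °C → 26 + 273.15 = 299.15 K.
For reversible stages Q_m = Q_H·(T_m/T_H). Setting W₁ = Q_H(1 − T_m/T_H) equal to W₂ = Q_m(1 − T_C/T_m) = Q_H·(T_m − T_C)/T_H gives T_H − T_m = T_m − T_C, so T_m = (T_H + T_C)/2 = (607.00 + 299.15)/2 = 453 K.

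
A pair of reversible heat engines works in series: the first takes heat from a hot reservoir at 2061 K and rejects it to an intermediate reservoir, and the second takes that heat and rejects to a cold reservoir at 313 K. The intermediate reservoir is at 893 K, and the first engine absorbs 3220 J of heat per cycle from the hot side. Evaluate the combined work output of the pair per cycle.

Two reversible stages in series are equivalent to a single Carnot engine between T_H and T_C, so η_total = 1 − T_C/T_H = 1 − 313.00/2061.00 = 0.8481.
W_total = η_total · Q_H = 0.8481 × 3220 = 2730 J.

W_total ≈ 2730 J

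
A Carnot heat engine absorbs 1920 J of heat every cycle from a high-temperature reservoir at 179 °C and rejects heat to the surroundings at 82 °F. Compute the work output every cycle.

T_H = 179 °C → 179 + 273.15 = 452.15 K.
T_C = 82 °F → (82 − 32) × 5/9 = 27.78 °C = 300.93 K.
Carnot efficiency: η = 1 − T_C/T_H = 1 − 300.93/452.15 = 0.3345.
W = η·Q_H = 0.3345 × 1920 = 642 J.

W ≈ 642 J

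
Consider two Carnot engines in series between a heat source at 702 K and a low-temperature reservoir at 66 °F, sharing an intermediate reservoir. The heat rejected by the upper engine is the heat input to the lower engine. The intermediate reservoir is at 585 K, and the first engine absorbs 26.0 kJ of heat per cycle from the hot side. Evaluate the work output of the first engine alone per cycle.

W₁ ≈ 4.33 kJ

T_C = 66 °F → (66 − 32) × 5/9 = 18.89 °C = 292.04 K.
First-stage efficiency η₁ = 1 − T_m/T_H = 1 − 585.00/702.00 = 0.1667.
W₁ = η₁·Q_H = 0.1667 × 26.0 = 4.33 kJ.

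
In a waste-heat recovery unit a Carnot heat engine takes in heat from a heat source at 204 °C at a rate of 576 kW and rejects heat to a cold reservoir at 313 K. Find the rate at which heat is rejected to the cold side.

Q̇_C ≈ 378 kW

T_H = 204 °C → 204 + 273.15 = 477.15 K.
Carnot efficiency: η = 1 − T_C/T_H = 1 − 313.00/477.15 = 0.3440.
For a reversible cycle Q_C/Q_H = T_C/T_H, so Q_C = 576 × 313.00/477.15 = 378 kW.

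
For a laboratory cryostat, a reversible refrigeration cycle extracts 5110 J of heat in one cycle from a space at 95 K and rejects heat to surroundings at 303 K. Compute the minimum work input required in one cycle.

The reversible coefficient of performance is COP_R = T_C/(T_H − T_C) = 95.00/208.00 = 0.4567.
W = Q_C/COP_R = 5110/0.4567 = 11200 J.

W_in ≈ 11200 J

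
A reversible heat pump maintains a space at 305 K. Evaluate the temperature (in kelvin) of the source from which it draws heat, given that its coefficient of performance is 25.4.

T_C ≈ 293 K

COP_HP = T_H/(T_H − T_C) ⇒ T_C = T_H·(COP_HP − 1)/COP_HP = 305.00 × (25.4 − 1)/25.4 = 293 K.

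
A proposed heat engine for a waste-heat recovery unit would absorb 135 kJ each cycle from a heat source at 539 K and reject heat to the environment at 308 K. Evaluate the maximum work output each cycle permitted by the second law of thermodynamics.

W_max ≈ 57.9 kJ

The upper bound on efficiency is η_max = 1 − T_C/T_H = 1 − 308.00/539.00 = 0.4286.
W_max = η_max · Q_H = 0.4286 × 135 = 57.9 kJ.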